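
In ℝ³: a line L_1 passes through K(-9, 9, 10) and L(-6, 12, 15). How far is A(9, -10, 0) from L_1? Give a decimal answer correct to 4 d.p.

A direction vector for L_1 is L − K = (3, 3, 5).
Taking (-9, 9, 10) on L_1 with direction v = (3, 3, 5): w = A − (-9, 9, 10) = (18, -19, -10), and w × v = (-65, -120, 111).
Distance = |w × v| / |v| = √30946 / √43 ≈ 26.8267.

26.8267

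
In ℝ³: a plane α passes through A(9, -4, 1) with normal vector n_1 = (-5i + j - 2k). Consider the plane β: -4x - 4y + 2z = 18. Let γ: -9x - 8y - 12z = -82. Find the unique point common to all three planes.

(6, -7, 7)

α: n_1·r = n_1·A gives -5x + y - 2z = -51.
Solving the 3×3 linear system -5x + y - 2z = -51, -4x - 4y + 2z = 18, -9x - 8y - 12z = -82 (e.g. by elimination or Cramer's rule, determinant = -378) gives (6, -7, 7).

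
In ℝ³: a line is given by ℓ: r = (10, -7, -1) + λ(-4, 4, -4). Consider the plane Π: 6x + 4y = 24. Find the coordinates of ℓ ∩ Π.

Substitute r = (10, -7, -1) + t(-4, 4, -4) into the plane: 32 + (-8)t = 24, so t = 1.
Intersection: (10, -7, -1) + 1·(-4, 4, -4) = (6, -3, -5).

(6, -3, -5)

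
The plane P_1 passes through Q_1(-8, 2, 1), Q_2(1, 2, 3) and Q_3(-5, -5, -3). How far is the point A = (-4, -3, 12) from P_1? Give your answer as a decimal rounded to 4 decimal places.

Q_1Q_2 = (9, 0, 2), Q_1Q_3 = (3, -7, -4); a normal to P_1 is Q_1Q_2 × Q_1Q_3 = (14, 42, -63).
Using Q_1: P_1 has equation 14x + 42y - 63z = -91.
n·A − d = (14)·(-4) + (42)·(-3) + (-63)·(12) − (-91) = -847; |n| = √5929.
Distance = |-847| / √5929 = 847/√5929 ≈ 11.0000.

11.0000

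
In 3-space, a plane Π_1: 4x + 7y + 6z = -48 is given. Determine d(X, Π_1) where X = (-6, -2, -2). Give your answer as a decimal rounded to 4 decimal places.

0.1990

n·X − d = (4)·(-6) + (7)·(-2) + (6)·(-2) − (-48) = -2; |n| = √101.
Distance = |-2| / √101 = 2/√101 ≈ 0.1990.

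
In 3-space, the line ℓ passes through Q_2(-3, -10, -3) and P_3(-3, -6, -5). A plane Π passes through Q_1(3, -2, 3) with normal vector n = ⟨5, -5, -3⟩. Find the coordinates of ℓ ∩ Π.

A direction vector for ℓ is P_3 − Q_2 = (0, 4, -2).
Π: n·r = n·Q_1 gives 5x - 5y - 3z = 16.
Substitute r = (-3, -10, -3) + t(0, 4, -2) into the plane: 44 + (-14)t = 16, so t = 2.
Intersection: (-3, -10, -3) + 2·(0, 4, -2) = (-3, -2, -7).

(-3, -2, -7)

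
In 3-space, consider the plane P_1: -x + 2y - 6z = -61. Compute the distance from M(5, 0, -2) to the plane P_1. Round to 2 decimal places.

10.62

n·M − d = (-1)·(5) + (2)·(0) + (-6)·(-2) − (-61) = 68; |n| = √41.
Distance = |68| / √41 = 68/√41 ≈ 10.62.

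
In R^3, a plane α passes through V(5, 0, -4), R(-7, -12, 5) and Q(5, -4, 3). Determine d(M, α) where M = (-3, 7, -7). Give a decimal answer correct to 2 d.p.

7.67

VR = (-12, -12, 9), VQ = (0, -4, 7); a normal to α is VR × VQ = (-48, 84, 48).
Using V: α has equation -48x + 84y + 48z = -432.
n·M − d = (-48)·(-3) + (84)·(7) + (48)·(-7) − (-432) = 828; |n| = √11664.
Distance = |828| / √11664 = 828/√11664 ≈ 7.67.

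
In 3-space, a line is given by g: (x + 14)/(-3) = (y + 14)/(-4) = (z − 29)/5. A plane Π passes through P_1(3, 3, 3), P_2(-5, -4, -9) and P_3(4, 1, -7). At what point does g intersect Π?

(-2, 2, 9)

g has direction (-3, -4, 5) through (-14, -14, 29).
P_1P_2 = (-8, -7, -12), P_1P_3 = (1, -2, -10); a normal to Π is P_1P_2 × P_1P_3 = (46, -92, 23).
Using P_1: Π has equation 46x - 92y + 23z = -69.
Substitute r = (-14, -14, 29) + t(-3, -4, 5) into the plane: 1311 + 345t = -69, so t = -4.
Intersection: (-14, -14, 29) + (-4)·(-3, -4, 5) = (-2, 2, 9).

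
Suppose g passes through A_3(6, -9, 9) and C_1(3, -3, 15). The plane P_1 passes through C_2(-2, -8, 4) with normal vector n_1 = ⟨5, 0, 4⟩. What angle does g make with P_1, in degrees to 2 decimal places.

A direction vector for g is C_1 − A_3 = (-3, 6, 6).
P_1: n_1·r = n_1·C_2 gives 5x + 4z = 6.
sin θ = |n·v| / (|n||v|) = |9| / (√41 · √81) = 0.15617.
θ ≈ 8.98°.

8.98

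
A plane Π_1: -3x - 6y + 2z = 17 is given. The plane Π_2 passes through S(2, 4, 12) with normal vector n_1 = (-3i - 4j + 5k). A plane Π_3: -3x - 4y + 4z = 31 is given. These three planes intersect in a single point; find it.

Π_2: n_1·r = n_1·S gives -3x - 4y + 5z = 38.
Solving the 3×3 linear system -3x - 6y + 2z = 17, -3x - 4y + 5z = 38, -3x - 4y + 4z = 31 (e.g. by elimination or Cramer's rule, determinant = 6) gives (-1, 0, 7).

(-1, 0, 7)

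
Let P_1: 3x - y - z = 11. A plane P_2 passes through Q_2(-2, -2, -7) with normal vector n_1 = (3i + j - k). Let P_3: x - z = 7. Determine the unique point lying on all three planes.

(-1, -6, -8)

P_2: n_1·r = n_1·Q_2 gives 3x + y - z = -1.
Solving the 3×3 linear system 3x - y - z = 11, 3x + y - z = -1, x - z = 7 (e.g. by elimination or Cramer's rule, determinant = -4) gives (-1, -6, -8).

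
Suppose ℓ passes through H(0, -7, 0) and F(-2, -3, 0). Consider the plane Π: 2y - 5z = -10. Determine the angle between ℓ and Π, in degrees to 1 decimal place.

A direction vector for ℓ is F − H = (-2, 4, 0).
sin θ = |n·v| / (|n||v|) = |8| / (√29 · √20) = 0.33218.
θ ≈ 19.4°.

19.4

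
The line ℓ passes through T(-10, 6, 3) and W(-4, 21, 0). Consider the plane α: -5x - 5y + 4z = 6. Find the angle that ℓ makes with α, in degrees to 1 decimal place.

A direction vector for ℓ is W − T = (6, 15, -3).
sin θ = |n·v| / (|n||v|) = |-117| / (√66 · √270) = 0.87646.
θ ≈ 61.2°.

61.2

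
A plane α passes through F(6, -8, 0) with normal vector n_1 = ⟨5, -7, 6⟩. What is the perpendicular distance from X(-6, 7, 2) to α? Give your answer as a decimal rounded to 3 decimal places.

14.588

α: n_1·r = n_1·F gives 5x - 7y + 6z = 86.
n·X − d = (5)·(-6) + (-7)·(7) + (6)·(2) − 86 = -153; |n| = √110.
Distance = |-153| / √110 = 153/√110 ≈ 14.588.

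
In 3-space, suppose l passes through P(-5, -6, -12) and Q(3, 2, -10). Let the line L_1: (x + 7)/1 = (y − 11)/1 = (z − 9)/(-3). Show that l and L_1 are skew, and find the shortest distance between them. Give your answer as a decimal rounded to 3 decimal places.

13.435

A direction vector for l is Q − P = (8, 8, 2).
L_1 has direction (1, 1, -3) through (-7, 11, 9).
Common perpendicular direction n = (8, 8, 2) × (1, 1, -3) = (-26, 26, 0).
With w = (-7, 11, 9) − (-5, -6, -12) = (-2, 17, 21), w · n = 494.
Since n ≠ 0 the lines are not parallel, and w · n = 494 ≠ 0 so they do not intersect; hence they are skew.
Distance = |w · n| / |n| = |494| / √1352 ≈ 13.435.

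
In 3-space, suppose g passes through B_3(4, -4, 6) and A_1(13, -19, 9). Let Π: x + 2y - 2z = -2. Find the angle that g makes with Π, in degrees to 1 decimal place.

30.5

A direction vector for g is A_1 − B_3 = (9, -15, 3).
sin θ = |n·v| / (|n||v|) = |-27| / (√9 · √315) = 0.50709.
θ ≈ 30.5°.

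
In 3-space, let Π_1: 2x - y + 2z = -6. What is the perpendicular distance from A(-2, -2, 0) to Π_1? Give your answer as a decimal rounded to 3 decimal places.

n·A − d = (2)·(-2) + (-1)·(-2) + (2)·(0) − (-6) = 4; |n| = √9.
Distance = |4| / √9 = 4/√9 ≈ 1.333.

1.333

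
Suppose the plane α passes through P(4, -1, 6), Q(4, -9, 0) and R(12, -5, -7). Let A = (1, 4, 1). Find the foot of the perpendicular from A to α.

PQ = (0, -8, -6), PR = (8, -4, -13); a normal to α is PQ × PR = (80, -48, 64).
Using P: α has equation 80x - 48y + 64z = 752.
Foot = A − λn with λ = (n·A − d)/|n|² = (-48 − 752)/12800 = -1/16.
Foot = (1, 4, 1) − (-1/16)·(80, -48, 64) = (6, 1, 5).

(6, 1, 5)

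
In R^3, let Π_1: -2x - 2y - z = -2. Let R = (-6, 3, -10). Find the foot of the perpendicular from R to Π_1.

(-2, 7, -8)

Foot = R − λn with λ = (n·R − d)/|n|² = (16 − (-2))/9 = 2.
Foot = (-6, 3, -10) − 2·(-2, -2, -1) = (-2, 7, -8).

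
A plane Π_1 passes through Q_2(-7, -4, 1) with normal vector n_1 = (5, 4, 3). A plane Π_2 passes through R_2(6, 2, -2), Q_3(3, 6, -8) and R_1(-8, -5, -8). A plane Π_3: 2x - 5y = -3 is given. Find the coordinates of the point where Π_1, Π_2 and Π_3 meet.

(-4, -1, -8)

Π_1: n_1·r = n_1·Q_2 gives 5x + 4y + 3z = -48.
R_2Q_3 = (-3, 4, -6), R_2R_1 = (-14, -7, -6); a normal to Π_2 is R_2Q_3 × R_2R_1 = (-66, 66, 77).
Using R_2: Π_2 has equation -66x + 66y + 77z = -418.
Solving the 3×3 linear system 5x + 4y + 3z = -48, -66x + 66y + 77z = -418, 2x - 5y = -3 (e.g. by elimination or Cramer's rule, determinant = 3135) gives (-4, -1, -8).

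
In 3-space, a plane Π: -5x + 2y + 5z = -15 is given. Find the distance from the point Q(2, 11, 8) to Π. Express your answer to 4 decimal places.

9.1175

n·Q − d = (-5)·(2) + (2)·(11) + (5)·(8) − (-15) = 67; |n| = √54.
Distance = |67| / √54 = 67/√54 ≈ 9.1175.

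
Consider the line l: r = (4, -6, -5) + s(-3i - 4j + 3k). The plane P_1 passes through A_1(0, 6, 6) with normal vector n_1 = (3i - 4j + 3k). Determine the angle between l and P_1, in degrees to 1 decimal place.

P_1: n_1·r = n_1·A_1 gives 3x - 4y + 3z = -6.
sin θ = |n·v| / (|n||v|) = |16| / (√34 · √34) = 0.47059.
θ ≈ 28.1°.

28.1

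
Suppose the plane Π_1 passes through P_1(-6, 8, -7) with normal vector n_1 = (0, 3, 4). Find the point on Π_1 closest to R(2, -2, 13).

(2, -8, 5)

Π_1: n_1·r = n_1·P_1 gives 3y + 4z = -4.
Foot = R − λn with λ = (n·R − d)/|n|² = (46 − (-4))/25 = 2.
Foot = (2, -2, 13) − 2·(0, 3, 4) = (2, -8, 5).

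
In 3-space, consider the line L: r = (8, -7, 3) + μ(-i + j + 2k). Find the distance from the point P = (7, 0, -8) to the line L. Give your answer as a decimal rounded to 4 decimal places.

11.7615

Taking (8, -7, 3) on L with direction v = (-1, 1, 2): w = P − (8, -7, 3) = (-1, 7, -11), and w × v = (25, 13, 6).
Distance = |w × v| / |v| = √830 / √6 ≈ 11.7615.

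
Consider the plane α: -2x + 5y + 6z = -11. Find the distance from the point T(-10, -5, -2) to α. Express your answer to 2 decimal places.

0.74

n·T − d = (-2)·(-10) + (5)·(-5) + (6)·(-2) − (-11) = -6; |n| = √65.
Distance = |-6| / √65 = 6/√65 ≈ 0.74.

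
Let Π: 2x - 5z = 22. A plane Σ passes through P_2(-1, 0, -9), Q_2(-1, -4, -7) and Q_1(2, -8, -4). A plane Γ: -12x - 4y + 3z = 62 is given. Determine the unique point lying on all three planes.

(-4, -8, -6)

P_2Q_2 = (0, -4, 2), P_2Q_1 = (3, -8, 5); a normal to Σ is P_2Q_2 × P_2Q_1 = (-4, 6, 12).
Using P_2: Σ has equation -4x + 6y + 12z = -104.
Solving the 3×3 linear system 2x - 5z = 22, -4x + 6y + 12z = -104, -12x - 4y + 3z = 62 (e.g. by elimination or Cramer's rule, determinant = -308) gives (-4, -8, -6).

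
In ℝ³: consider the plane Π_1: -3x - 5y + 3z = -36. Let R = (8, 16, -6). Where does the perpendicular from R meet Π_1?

(2, 6, 0)

Foot = R − λn with λ = (n·R − d)/|n|² = (-122 − (-36))/43 = -2.
Foot = (8, 16, -6) − (-2)·(-3, -5, 3) = (2, 6, 0).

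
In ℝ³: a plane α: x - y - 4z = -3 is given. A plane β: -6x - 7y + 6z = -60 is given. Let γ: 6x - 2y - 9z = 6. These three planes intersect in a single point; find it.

(3, 6, 0)

Solving the 3×3 linear system x - y - 4z = -3, -6x - 7y + 6z = -60, 6x - 2y - 9z = 6 (e.g. by elimination or Cramer's rule, determinant = -123) gives (3, 6, 0).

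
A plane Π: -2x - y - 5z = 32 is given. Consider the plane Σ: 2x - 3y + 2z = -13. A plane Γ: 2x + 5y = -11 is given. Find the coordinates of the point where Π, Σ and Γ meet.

Solving the 3×3 linear system -2x - y - 5z = 32, 2x - 3y + 2z = -13, 2x + 5y = -11 (e.g. by elimination or Cramer's rule, determinant = -64) gives (-3, -1, -5).

(-3, -1, -5)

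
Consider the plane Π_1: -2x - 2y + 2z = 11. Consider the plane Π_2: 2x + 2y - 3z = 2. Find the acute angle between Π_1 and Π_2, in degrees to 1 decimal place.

cos θ = |n₁·n₂| / (|n₁||n₂|) = |-14| / (√12 · √17).
θ = arccos(0.98020) ≈ 11.4°.

11.4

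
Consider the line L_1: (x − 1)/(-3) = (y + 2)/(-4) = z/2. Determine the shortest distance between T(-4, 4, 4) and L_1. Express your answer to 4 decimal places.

8.7730

L_1 has direction (-3, -4, 2) through (1, -2, 0).
Taking (1, -2, 0) on L_1 with direction v = (-3, -4, 2): w = T − (1, -2, 0) = (-5, 6, 4), and w × v = (28, -2, 38).
Distance = |w × v| / |v| = √2232 / √29 ≈ 8.7730.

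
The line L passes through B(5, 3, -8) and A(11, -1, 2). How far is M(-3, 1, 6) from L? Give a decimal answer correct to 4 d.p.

14.0787

A direction vector for L is A − B = (6, -4, 10).
Taking (5, 3, -8) on L with direction v = (6, -4, 10): w = M − (5, 3, -8) = (-8, -2, 14), and w × v = (36, 164, 44).
Distance = |w × v| / |v| = √30128 / √152 ≈ 14.0787.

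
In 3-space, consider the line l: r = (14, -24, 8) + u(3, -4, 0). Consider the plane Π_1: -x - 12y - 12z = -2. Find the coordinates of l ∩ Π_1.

(2, -8, 8)

Substitute r = (14, -24, 8) + t(3, -4, 0) into the plane: 178 + 45t = -2, so t = -4.
Intersection: (14, -24, 8) + (-4)·(3, -4, 0) = (2, -8, 8).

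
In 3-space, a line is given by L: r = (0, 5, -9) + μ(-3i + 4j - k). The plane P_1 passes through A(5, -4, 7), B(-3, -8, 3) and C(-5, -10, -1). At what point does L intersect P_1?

AB = (-8, -4, -4), AC = (-10, -6, -8); a normal to P_1 is AB × AC = (8, -24, 8).
Using A: P_1 has equation 8x - 24y + 8z = 192.
Substitute r = (0, 5, -9) + t(-3, 4, -1) into the plane: -192 + (-128)t = 192, so t = -3.
Intersection: (0, 5, -9) + (-3)·(-3, 4, -1) = (9, -7, -6).

(9, -7, -6)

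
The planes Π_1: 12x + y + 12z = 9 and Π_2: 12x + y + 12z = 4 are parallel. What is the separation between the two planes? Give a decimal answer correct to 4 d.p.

Same normal n = (12, 1, 12) with |n| = √289; distance = |9 − 4| / |n| = 5/√289 ≈ 0.2941.

0.2941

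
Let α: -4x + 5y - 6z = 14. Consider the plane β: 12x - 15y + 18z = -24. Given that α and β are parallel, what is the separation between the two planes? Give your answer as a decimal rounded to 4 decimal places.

0.6838

Rescale β by 1/(-3): -4x + 5y - 6z = 8. Then distance = |14 − 8| / √77 ≈ 0.6838.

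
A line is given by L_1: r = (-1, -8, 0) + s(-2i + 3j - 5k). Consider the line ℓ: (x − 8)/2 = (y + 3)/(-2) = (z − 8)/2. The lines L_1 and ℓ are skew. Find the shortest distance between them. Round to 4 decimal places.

10.9577

ℓ has direction (2, -2, 2) through (8, -3, 8).
Common perpendicular direction n = (-2, 3, -5) × (2, -2, 2) = (-4, -6, -2).
With w = (8, -3, 8) − (-1, -8, 0) = (9, 5, 8), w · n = -82.
Distance = |w · n| / |n| = |-82| / √56 ≈ 10.9577.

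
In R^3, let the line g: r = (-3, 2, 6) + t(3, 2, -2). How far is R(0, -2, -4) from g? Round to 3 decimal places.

9.953

Taking (-3, 2, 6) on g with direction v = (3, 2, -2): w = R − (-3, 2, 6) = (3, -4, -10), and w × v = (28, -24, 18).
Distance = |w × v| / |v| = √1684 / √17 ≈ 9.953.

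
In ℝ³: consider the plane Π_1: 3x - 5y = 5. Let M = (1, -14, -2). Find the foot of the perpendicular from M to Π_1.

(-5, -4, -2)

Foot = M − λn with λ = (n·M − d)/|n|² = (73 − 5)/34 = 2.
Foot = (1, -14, -2) − 2·(3, -5, 0) = (-5, -4, -2).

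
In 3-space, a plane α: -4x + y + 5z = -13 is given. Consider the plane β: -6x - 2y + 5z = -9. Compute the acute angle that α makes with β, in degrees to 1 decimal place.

25.9

cos θ = |n₁·n₂| / (|n₁||n₂|) = |47| / (√42 · √65).
θ = arccos(0.89953) ≈ 25.9°.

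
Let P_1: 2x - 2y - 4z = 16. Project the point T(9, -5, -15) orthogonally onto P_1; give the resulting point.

Foot = T − λn with λ = (n·T − d)/|n|² = (88 − 16)/24 = 3.
Foot = (9, -5, -15) − 3·(2, -2, -4) = (3, 1, -3).

(3, 1, -3)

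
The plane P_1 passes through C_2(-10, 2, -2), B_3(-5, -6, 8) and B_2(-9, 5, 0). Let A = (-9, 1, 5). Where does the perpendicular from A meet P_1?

C_2B_3 = (5, -8, 10), C_2B_2 = (1, 3, 2); a normal to P_1 is C_2B_3 × C_2B_2 = (-46, 0, 23).
Using C_2: P_1 has equation -46x + 23z = 414.
Foot = A − λn with λ = (n·A − d)/|n|² = (529 − 414)/2645 = 1/23.
Foot = (-9, 1, 5) − (1/23)·(-46, 0, 23) = (-7, 1, 4).

(-7, 1, 4)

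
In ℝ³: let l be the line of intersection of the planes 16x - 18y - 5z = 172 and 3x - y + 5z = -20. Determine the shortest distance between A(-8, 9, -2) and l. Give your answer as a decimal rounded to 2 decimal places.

18.43

Direction of l: (16, -18, -5) × (3, -1, 5) = (-95, -95, 38).
A point on l: solving the two plane equations with x = -4 gives (-4, -12, -4).
Taking (-4, -12, -4) on l with direction v = (-95, -95, 38): w = A − (-4, -12, -4) = (-4, 21, 2), and w × v = (988, -38, 2375).
Distance = |w × v| / |v| = √6618213 / √19494 ≈ 18.43.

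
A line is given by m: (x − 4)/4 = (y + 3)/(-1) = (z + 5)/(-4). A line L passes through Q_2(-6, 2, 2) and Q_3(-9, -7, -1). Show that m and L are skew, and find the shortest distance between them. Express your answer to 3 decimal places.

m has direction (4, -1, -4) through (4, -3, -5).
A direction vector for L is Q_3 − Q_2 = (-3, -9, -3).
Common perpendicular direction n = (4, -1, -4) × (-3, -9, -3) = (-33, 24, -39).
With w = (-6, 2, 2) − (4, -3, -5) = (-10, 5, 7), w · n = 177.
Since n ≠ 0 the lines are not parallel, and w · n = 177 ≠ 0 so they do not intersect; hence they are skew.
Distance = |w · n| / |n| = |177| / √3186 ≈ 3.136.

3.136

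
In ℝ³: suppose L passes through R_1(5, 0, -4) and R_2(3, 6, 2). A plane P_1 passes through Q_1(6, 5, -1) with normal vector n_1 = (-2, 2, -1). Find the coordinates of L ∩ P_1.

(4, 3, -1)

A direction vector for L is R_2 − R_1 = (-2, 6, 6).
P_1: n_1·r = n_1·Q_1 gives -2x + 2y - z = -1.
Substitute r = (5, 0, -4) + t(-2, 6, 6) into the plane: -6 + 10t = -1, so t = 1/2.
Intersection: (5, 0, -4) + (1/2)·(-2, 6, 6) = (4, 3, -1).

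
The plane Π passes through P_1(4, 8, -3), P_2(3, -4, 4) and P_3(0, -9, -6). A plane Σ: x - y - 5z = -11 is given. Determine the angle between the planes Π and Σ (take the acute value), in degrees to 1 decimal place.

66.0

P_1P_2 = (-1, -12, 7), P_1P_3 = (-4, -17, -3); a normal to Π is P_1P_2 × P_1P_3 = (155, -31, -31).
Using P_1: Π has equation 155x - 31y - 31z = 465.
cos θ = |n₁·n₂| / (|n₁||n₂|) = |341| / (√25947 · √27).
θ = arccos(0.40741) ≈ 66.0°.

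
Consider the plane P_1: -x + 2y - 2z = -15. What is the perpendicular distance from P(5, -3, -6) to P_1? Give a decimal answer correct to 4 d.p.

5.3333

n·P − d = (-1)·(5) + (2)·(-3) + (-2)·(-6) − (-15) = 16; |n| = √9.
Distance = |16| / √9 = 16/√9 ≈ 5.3333.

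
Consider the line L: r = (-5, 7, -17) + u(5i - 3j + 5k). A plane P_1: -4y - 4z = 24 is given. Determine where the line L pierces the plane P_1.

Substitute r = (-5, 7, -17) + t(5, -3, 5) into the plane: 40 + (-8)t = 24, so t = 2.
Intersection: (-5, 7, -17) + 2·(5, -3, 5) = (5, 1, -7).

(5, 1, -7)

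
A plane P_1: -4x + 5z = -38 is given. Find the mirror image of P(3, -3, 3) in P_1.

λ = (n·P − d)/|n|² = (3 − (-38))/41 = 1.
Reflection = P − 2λn = (3, -3, 3) − 2·(-4, 0, 5) = (11, -3, -7).

(11, -3, -7)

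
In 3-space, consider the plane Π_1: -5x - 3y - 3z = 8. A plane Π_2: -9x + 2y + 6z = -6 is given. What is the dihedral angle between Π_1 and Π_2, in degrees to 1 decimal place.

73.1

cos θ = |n₁·n₂| / (|n₁||n₂|) = |21| / (√43 · √121).
θ = arccos(0.29113) ≈ 73.1°.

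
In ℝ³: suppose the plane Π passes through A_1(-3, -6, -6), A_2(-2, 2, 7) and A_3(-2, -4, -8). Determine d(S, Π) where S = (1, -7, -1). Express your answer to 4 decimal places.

4.7333

A_1A_2 = (1, 8, 13), A_1A_3 = (1, 2, -2); a normal to Π is A_1A_2 × A_1A_3 = (-42, 15, -6).
Using A_1: Π has equation -42x + 15y - 6z = 72.
n·S − d = (-42)·(1) + (15)·(-7) + (-6)·(-1) − 72 = -213; |n| = √2025.
Distance = |-213| / √2025 = 213/√2025 ≈ 4.7333.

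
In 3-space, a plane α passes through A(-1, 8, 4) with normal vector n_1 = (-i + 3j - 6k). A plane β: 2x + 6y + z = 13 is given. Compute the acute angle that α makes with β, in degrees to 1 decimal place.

76.7

α: n_1·r = n_1·A gives -x + 3y - 6z = 1.
cos θ = |n₁·n₂| / (|n₁||n₂|) = |10| / (√46 · √41).
θ = arccos(0.23027) ≈ 76.7°.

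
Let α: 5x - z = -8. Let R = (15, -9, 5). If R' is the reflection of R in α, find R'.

(-15, -9, 11)

λ = (n·R − d)/|n|² = (70 − (-8))/26 = 3.
Reflection = R − 2λn = (15, -9, 5) − 6·(5, 0, -1) = (-15, -9, 11).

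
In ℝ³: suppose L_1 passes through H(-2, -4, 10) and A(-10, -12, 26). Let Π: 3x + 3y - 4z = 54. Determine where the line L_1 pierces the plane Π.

(6, 4, -6)

A direction vector for L_1 is A − H = (-8, -8, 16).
Substitute r = (-2, -4, 10) + t(-8, -8, 16) into the plane: -58 + (-112)t = 54, so t = -1.
Intersection: (-2, -4, 10) + (-1)·(-8, -8, 16) = (6, 4, -6).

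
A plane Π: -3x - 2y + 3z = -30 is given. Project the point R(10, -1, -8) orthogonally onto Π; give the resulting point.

Foot = R − λn with λ = (n·R − d)/|n|² = (-52 − (-30))/22 = -1.
Foot = (10, -1, -8) − (-1)·(-3, -2, 3) = (7, -3, -5).

(7, -3, -5)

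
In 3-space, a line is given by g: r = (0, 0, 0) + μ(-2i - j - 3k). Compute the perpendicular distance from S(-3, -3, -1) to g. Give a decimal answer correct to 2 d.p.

2.95

Taking (0, 0, 0) on g with direction v = (-2, -1, -3): w = S − (0, 0, 0) = (-3, -3, -1), and w × v = (8, -7, -3).
Distance = |w × v| / |v| = √122 / √14 ≈ 2.95.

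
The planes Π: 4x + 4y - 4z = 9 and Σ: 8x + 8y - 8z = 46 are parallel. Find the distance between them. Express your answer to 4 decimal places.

2.0207

Rescale Σ by 1/2: 4x + 4y - 4z = 23. Then distance = |9 − 23| / √48 ≈ 2.0207.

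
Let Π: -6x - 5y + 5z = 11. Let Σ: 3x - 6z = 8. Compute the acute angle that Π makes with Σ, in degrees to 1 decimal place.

39.5

cos θ = |n₁·n₂| / (|n₁||n₂|) = |-48| / (√86 · √45).
θ = arccos(0.77159) ≈ 39.5°.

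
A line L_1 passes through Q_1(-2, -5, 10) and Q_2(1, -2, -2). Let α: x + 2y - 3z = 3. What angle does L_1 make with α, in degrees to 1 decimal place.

70.9

A direction vector for L_1 is Q_2 − Q_1 = (3, 3, -12).
sin θ = |n·v| / (|n||v|) = |45| / (√14 · √162) = 0.94491.
θ ≈ 70.9°.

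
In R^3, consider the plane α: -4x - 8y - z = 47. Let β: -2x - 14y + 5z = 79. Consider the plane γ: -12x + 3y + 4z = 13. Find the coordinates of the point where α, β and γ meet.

Solving the 3×3 linear system -4x - 8y - z = 47, -2x - 14y + 5z = 79, -12x + 3y + 4z = 13 (e.g. by elimination or Cramer's rule, determinant = 874) gives (-2, -5, 1).

(-2, -5, 1)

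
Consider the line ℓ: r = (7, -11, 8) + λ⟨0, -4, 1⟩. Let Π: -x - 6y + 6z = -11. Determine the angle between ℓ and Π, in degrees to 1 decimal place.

58.4

sin θ = |n·v| / (|n||v|) = |30| / (√73 · √17) = 0.85160.
θ ≈ 58.4°.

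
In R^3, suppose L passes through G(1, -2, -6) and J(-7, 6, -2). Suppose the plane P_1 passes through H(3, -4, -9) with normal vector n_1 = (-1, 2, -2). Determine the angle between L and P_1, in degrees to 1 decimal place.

26.4

A direction vector for L is J − G = (-8, 8, 4).
P_1: n_1·r = n_1·H gives -x + 2y - 2z = 7.
sin θ = |n·v| / (|n||v|) = |16| / (√9 · √144) = 0.44444.
θ ≈ 26.4°.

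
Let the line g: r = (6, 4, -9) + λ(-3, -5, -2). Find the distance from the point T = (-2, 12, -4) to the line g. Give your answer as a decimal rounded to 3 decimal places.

11.628

Taking (6, 4, -9) on g with direction v = (-3, -5, -2): w = T − (6, 4, -9) = (-8, 8, 5), and w × v = (9, -31, 64).
Distance = |w × v| / |v| = √5138 / √38 ≈ 11.628.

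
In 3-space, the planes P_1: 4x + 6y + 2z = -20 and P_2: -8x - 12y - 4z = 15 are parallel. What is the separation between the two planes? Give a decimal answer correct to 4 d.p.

1.6704

Rescale P_2 by 1/(-2): 4x + 6y + 2z = -15/2. Then distance = |-20 − (-15/2)| / √56 ≈ 1.6704.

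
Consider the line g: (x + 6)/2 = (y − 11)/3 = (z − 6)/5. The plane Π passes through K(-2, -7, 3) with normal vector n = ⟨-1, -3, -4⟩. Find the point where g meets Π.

g has direction (2, 3, 5) through (-6, 11, 6).
Π: n·r = n·K gives -x - 3y - 4z = 11.
Substitute r = (-6, 11, 6) + t(2, 3, 5) into the plane: -51 + (-31)t = 11, so t = -2.
Intersection: (-6, 11, 6) + (-2)·(2, 3, 5) = (-10, 5, -4).

(-10, 5, -4)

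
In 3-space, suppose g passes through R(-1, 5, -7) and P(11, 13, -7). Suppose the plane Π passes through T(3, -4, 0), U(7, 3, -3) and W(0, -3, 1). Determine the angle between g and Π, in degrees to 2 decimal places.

A direction vector for g is P − R = (12, 8, 0).
TU = (4, 7, -3), TW = (-3, 1, 1); a normal to Π is TU × TW = (10, 5, 25).
Using T: Π has equation 10x + 5y + 25z = 10.
sin θ = |n·v| / (|n||v|) = |160| / (√750 · √208) = 0.40510.
θ ≈ 23.90°.

23.90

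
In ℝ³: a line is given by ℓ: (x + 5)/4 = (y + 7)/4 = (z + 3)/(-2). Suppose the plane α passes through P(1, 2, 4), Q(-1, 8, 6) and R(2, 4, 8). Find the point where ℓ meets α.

(-1, -3, -5)

ℓ has direction (4, 4, -2) through (-5, -7, -3).
PQ = (-2, 6, 2), PR = (1, 2, 4); a normal to α is PQ × PR = (20, 10, -10).
Using P: α has equation 20x + 10y - 10z = 0.
Substitute r = (-5, -7, -3) + t(4, 4, -2) into the plane: -140 + 140t = 0, so t = 1.
Intersection: (-5, -7, -3) + 1·(4, 4, -2) = (-1, -3, -5).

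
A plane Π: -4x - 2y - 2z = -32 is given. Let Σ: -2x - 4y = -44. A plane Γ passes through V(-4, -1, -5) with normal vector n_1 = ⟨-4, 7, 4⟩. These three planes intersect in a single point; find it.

Γ: n_1·r = n_1·V gives -4x + 7y + 4z = -11.
Solving the 3×3 linear system -4x - 2y - 2z = -32, -2x - 4y = -44, -4x + 7y + 4z = -11 (e.g. by elimination or Cramer's rule, determinant = 108) gives (8, 7, -7).

(8, 7, -7)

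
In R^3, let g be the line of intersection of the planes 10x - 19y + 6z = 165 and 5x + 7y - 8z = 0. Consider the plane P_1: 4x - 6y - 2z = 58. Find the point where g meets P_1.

(7, -5, 0)

Direction of g: (10, -19, 6) × (5, 7, -8) = (110, 110, 165).
A point on g: solving the two plane equations with x = 13 gives (13, 1, 9).
Substitute r = (13, 1, 9) + t(110, 110, 165) into the plane: 28 + (-550)t = 58, so t = -3/55.
Intersection: (13, 1, 9) + (-3/55)·(110, 110, 165) = (7, -5, 0).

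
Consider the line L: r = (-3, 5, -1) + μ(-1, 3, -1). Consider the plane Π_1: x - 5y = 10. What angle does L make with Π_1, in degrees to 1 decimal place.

71.1

sin θ = |n·v| / (|n||v|) = |-16| / (√26 · √11) = 0.94610.
θ ≈ 71.1°.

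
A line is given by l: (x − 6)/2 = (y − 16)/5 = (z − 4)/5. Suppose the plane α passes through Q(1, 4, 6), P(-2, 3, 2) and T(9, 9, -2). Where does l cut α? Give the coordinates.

(2, 6, -6)

l has direction (2, 5, 5) through (6, 16, 4).
QP = (-3, -1, -4), QT = (8, 5, -8); a normal to α is QP × QT = (28, -56, -7).
Using Q: α has equation 28x - 56y - 7z = -238.
Substitute r = (6, 16, 4) + t(2, 5, 5) into the plane: -756 + (-259)t = -238, so t = -2.
Intersection: (6, 16, 4) + (-2)·(2, 5, 5) = (2, 6, -6).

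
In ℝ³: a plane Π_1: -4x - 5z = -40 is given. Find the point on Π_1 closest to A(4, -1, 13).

Foot = A − λn with λ = (n·A − d)/|n|² = (-81 − (-40))/41 = -1.
Foot = (4, -1, 13) − (-1)·(-4, 0, -5) = (0, -1, 8).

(0, -1, 8)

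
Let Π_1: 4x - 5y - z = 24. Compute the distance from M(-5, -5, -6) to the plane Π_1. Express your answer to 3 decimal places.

n·M − d = (4)·(-5) + (-5)·(-5) + (-1)·(-6) − 24 = -13; |n| = √42.
Distance = |-13| / √42 = 13/√42 ≈ 2.006.

2.006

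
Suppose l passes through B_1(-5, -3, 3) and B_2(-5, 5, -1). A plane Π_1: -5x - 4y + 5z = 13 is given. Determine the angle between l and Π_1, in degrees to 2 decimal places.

45.69

A direction vector for l is B_2 − B_1 = (0, 8, -4).
sin θ = |n·v| / (|n||v|) = |-52| / (√66 · √80) = 0.71563.
θ ≈ 45.69°.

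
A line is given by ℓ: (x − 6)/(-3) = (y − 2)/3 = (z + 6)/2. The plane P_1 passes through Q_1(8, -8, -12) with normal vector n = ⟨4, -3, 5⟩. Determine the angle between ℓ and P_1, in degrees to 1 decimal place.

ℓ has direction (-3, 3, 2) through (6, 2, -6).
P_1: n·r = n·Q_1 gives 4x - 3y + 5z = -4.
sin θ = |n·v| / (|n||v|) = |-11| / (√50 · √22) = 0.33166.
θ ≈ 19.4°.

19.4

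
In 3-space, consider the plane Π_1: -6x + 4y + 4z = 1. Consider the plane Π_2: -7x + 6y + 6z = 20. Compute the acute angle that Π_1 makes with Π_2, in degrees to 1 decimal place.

cos θ = |n₁·n₂| / (|n₁||n₂|) = |90| / (√68 · √121).
θ = arccos(0.99219) ≈ 7.2°.

7.2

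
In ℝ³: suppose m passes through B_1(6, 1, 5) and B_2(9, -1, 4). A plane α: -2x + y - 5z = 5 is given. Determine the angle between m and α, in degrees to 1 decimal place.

8.4

A direction vector for m is B_2 − B_1 = (3, -2, -1).
sin θ = |n·v| / (|n||v|) = |-3| / (√30 · √14) = 0.14639.
θ ≈ 8.4°.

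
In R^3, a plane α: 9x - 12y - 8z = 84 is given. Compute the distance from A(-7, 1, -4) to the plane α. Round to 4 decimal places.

n·A − d = (9)·(-7) + (-12)·(1) + (-8)·(-4) − 84 = -127; |n| = √289.
Distance = |-127| / √289 = 127/√289 ≈ 7.4706.

7.4706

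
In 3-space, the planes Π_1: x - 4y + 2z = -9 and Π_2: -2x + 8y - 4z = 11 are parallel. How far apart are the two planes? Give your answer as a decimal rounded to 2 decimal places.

0.76

Rescale Π_2 by 1/(-2): x - 4y + 2z = -11/2. Then distance = |-9 − (-11/2)| / √21 ≈ 0.76.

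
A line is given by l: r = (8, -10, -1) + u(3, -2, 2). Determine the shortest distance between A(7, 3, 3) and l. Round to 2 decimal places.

Taking (8, -10, -1) on l with direction v = (3, -2, 2): w = A − (8, -10, -1) = (-1, 13, 4), and w × v = (34, 14, -37).
Distance = |w × v| / |v| = √2721 / √17 ≈ 12.65.

12.65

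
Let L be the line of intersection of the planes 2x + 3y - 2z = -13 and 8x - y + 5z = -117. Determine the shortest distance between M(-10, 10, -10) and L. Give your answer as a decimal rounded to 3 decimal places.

10.919

Direction of L: (2, 3, -2) × (8, -1, 5) = (13, -26, -26).
A point on L: solving the two plane equations with x = -9 gives (-9, -5, -10).
Taking (-9, -5, -10) on L with direction v = (13, -26, -26): w = M − (-9, -5, -10) = (-1, 15, 0), and w × v = (-390, -26, -169).
Distance = |w × v| / |v| = √181337 / √1521 ≈ 10.919.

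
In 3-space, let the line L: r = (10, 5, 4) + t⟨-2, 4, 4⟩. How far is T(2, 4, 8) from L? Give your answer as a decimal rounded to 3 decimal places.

Taking (10, 5, 4) on L with direction v = (-2, 4, 4): w = T − (10, 5, 4) = (-8, -1, 4), and w × v = (-20, 24, -34).
Distance = |w × v| / |v| = √2132 / √36 ≈ 7.696.

7.696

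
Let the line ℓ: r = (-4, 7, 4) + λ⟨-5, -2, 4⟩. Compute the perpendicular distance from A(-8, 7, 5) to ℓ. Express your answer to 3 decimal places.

Taking (-4, 7, 4) on ℓ with direction v = (-5, -2, 4): w = A − (-4, 7, 4) = (-4, 0, 1), and w × v = (2, 11, 8).
Distance = |w × v| / |v| = √189 / √45 ≈ 2.049.

2.049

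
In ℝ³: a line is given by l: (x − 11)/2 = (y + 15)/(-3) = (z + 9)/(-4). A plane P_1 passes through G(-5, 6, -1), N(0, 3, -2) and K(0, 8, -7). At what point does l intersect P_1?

(5, -6, 3)

l has direction (2, -3, -4) through (11, -15, -9).
GN = (5, -3, -1), GK = (5, 2, -6); a normal to P_1 is GN × GK = (20, 25, 25).
Using G: P_1 has equation 20x + 25y + 25z = 25.
Substitute r = (11, -15, -9) + t(2, -3, -4) into the plane: -380 + (-135)t = 25, so t = -3.
Intersection: (11, -15, -9) + (-3)·(2, -3, -4) = (5, -6, 3).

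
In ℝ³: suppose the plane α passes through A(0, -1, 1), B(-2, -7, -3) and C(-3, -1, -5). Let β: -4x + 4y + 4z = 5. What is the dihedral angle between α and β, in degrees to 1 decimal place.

AB = (-2, -6, -4), AC = (-3, 0, -6); a normal to α is AB × AC = (36, 0, -18).
Using A: α has equation 36x - 18z = -18.
cos θ = |n₁·n₂| / (|n₁||n₂|) = |-216| / (√1620 · √48).
θ = arccos(0.77460) ≈ 39.2°.

39.2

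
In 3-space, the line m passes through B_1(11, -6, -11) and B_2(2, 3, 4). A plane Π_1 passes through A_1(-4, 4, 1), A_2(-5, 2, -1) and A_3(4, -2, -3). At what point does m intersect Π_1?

A direction vector for m is B_2 − B_1 = (-9, 9, 15).
A_1A_2 = (-1, -2, -2), A_1A_3 = (8, -6, -4); a normal to Π_1 is A_1A_2 × A_1A_3 = (-4, -20, 22).
Using A_1: Π_1 has equation -4x - 20y + 22z = -42.
Substitute r = (11, -6, -11) + t(-9, 9, 15) into the plane: -166 + 186t = -42, so t = 2/3.
Intersection: (11, -6, -11) + (2/3)·(-9, 9, 15) = (5, 0, -1).

(5, 0, -1)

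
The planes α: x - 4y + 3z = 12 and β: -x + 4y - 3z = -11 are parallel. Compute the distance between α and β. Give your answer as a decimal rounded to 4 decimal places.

0.1961

Rescale β by 1/(-1): x - 4y + 3z = 11. Then distance = |12 − 11| / √26 ≈ 0.1961.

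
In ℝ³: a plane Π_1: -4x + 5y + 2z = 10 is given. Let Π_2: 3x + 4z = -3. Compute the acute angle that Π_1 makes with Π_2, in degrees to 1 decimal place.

83.2

cos θ = |n₁·n₂| / (|n₁||n₂|) = |-4| / (√45 · √25).
θ = arccos(0.11926) ≈ 83.2°.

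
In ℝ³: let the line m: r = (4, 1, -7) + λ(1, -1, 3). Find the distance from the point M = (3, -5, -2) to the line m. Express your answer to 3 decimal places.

5.063

Taking (4, 1, -7) on m with direction v = (1, -1, 3): w = M − (4, 1, -7) = (-1, -6, 5), and w × v = (-13, 8, 7).
Distance = |w × v| / |v| = √282 / √11 ≈ 5.063.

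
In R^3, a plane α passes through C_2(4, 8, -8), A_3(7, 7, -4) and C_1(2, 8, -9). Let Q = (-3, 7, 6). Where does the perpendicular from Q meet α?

C_2A_3 = (3, -1, 4), C_2C_1 = (-2, 0, -1); a normal to α is C_2A_3 × C_2C_1 = (1, -5, -2).
Using C_2: α has equation x - 5y - 2z = -20.
Foot = Q − λn with λ = (n·Q − d)/|n|² = (-50 − (-20))/30 = -1.
Foot = (-3, 7, 6) − (-1)·(1, -5, -2) = (-2, 2, 4).

(-2, 2, 4)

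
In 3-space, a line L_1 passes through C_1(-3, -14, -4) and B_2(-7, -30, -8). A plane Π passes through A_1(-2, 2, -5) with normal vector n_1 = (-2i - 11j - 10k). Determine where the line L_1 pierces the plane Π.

A direction vector for L_1 is B_2 − C_1 = (-4, -16, -4).
Π: n_1·r = n_1·A_1 gives -2x - 11y - 10z = 32.
Substitute r = (-3, -14, -4) + t(-4, -16, -4) into the plane: 200 + 224t = 32, so t = -3/4.
Intersection: (-3, -14, -4) + (-3/4)·(-4, -16, -4) = (0, -2, -1).

(0, -2, -1)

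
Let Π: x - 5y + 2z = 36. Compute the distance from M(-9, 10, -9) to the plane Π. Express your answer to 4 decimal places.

n·M − d = (1)·(-9) + (-5)·(10) + (2)·(-9) − 36 = -113; |n| = √30.
Distance = |-113| / √30 = 113/√30 ≈ 20.6309.

20.6309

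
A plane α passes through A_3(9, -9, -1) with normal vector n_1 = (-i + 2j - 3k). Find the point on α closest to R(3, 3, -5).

α: n_1·r = n_1·A_3 gives -x + 2y - 3z = -24.
Foot = R − λn with λ = (n·R − d)/|n|² = (18 − (-24))/14 = 3.
Foot = (3, 3, -5) − 3·(-1, 2, -3) = (6, -3, 4).

(6, -3, 4)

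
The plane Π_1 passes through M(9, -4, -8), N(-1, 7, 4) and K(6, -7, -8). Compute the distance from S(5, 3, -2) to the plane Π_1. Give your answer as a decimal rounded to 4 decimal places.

MN = (-10, 11, 12), MK = (-3, -3, 0); a normal to Π_1 is MN × MK = (36, -36, 63).
Using M: Π_1 has equation 36x - 36y + 63z = -36.
n·S − d = (36)·(5) + (-36)·(3) + (63)·(-2) − (-36) = -18; |n| = √6561.
Distance = |-18| / √6561 = 18/√6561 ≈ 0.2222.

0.2222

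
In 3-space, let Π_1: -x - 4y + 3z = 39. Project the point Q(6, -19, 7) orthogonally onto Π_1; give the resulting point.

(8, -11, 1)

Foot = Q − λn with λ = (n·Q − d)/|n|² = (91 − 39)/26 = 2.
Foot = (6, -19, 7) − 2·(-1, -4, 3) = (8, -11, 1).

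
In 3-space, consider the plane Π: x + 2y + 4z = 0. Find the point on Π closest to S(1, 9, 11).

(-2, 3, -1)

Foot = S − λn with λ = (n·S − d)/|n|² = (63 − 0)/21 = 3.
Foot = (1, 9, 11) − 3·(1, 2, 4) = (-2, 3, -1).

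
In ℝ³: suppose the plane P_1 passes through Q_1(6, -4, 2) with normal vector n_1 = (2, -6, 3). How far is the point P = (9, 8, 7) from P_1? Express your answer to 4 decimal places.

7.2857

P_1: n_1·r = n_1·Q_1 gives 2x - 6y + 3z = 42.
n·P − d = (2)·(9) + (-6)·(8) + (3)·(7) − 42 = -51; |n| = √49.
Distance = |-51| / √49 = 51/√49 ≈ 7.2857.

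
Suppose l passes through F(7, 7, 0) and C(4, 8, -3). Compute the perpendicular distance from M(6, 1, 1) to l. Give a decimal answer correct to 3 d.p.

A direction vector for l is C − F = (-3, 1, -3).
Taking (7, 7, 0) on l with direction v = (-3, 1, -3): w = M − (7, 7, 0) = (-1, -6, 1), and w × v = (17, -6, -19).
Distance = |w × v| / |v| = √686 / √19 ≈ 6.009.

6.009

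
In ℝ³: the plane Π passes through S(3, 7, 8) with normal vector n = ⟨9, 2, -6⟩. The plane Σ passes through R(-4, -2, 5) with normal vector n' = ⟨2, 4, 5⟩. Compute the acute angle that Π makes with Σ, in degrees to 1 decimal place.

86.9

Π: n·r = n·S gives 9x + 2y - 6z = -7.
Σ: n'·r = n'·R gives 2x + 4y + 5z = 9.
cos θ = |n₁·n₂| / (|n₁||n₂|) = |-4| / (√121 · √45).
θ = arccos(0.05421) ≈ 86.9°.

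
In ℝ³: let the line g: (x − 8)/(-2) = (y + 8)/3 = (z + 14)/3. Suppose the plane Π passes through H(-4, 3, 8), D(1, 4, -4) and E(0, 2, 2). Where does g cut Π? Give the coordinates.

g has direction (-2, 3, 3) through (8, -8, -14).
HD = (5, 1, -12), HE = (4, -1, -6); a normal to Π is HD × HE = (-18, -18, -9).
Using H: Π has equation -18x - 18y - 9z = -54.
Substitute r = (8, -8, -14) + t(-2, 3, 3) into the plane: 126 + (-45)t = -54, so t = 4.
Intersection: (8, -8, -14) + 4·(-2, 3, 3) = (0, 4, -2).

(0, 4, -2)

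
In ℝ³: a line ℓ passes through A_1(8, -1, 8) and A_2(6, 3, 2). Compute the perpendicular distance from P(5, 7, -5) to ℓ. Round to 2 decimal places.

1.31

A direction vector for ℓ is A_2 − A_1 = (-2, 4, -6).
Taking (8, -1, 8) on ℓ with direction v = (-2, 4, -6): w = P − (8, -1, 8) = (-3, 8, -13), and w × v = (4, 8, 4).
Distance = |w × v| / |v| = √96 / √56 ≈ 1.31.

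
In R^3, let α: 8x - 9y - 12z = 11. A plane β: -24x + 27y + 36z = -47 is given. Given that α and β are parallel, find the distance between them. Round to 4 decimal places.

0.2745

Rescale β by 1/(-3): 8x - 9y - 12z = 47/3. Then distance = |11 − (47/3)| / √289 ≈ 0.2745.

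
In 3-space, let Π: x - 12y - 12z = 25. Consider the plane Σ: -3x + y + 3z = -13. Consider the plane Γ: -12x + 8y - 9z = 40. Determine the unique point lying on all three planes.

(1, 2, -4)

Solving the 3×3 linear system x - 12y - 12z = 25, -3x + y + 3z = -13, -12x + 8y - 9z = 40 (e.g. by elimination or Cramer's rule, determinant = 867) gives (1, 2, -4).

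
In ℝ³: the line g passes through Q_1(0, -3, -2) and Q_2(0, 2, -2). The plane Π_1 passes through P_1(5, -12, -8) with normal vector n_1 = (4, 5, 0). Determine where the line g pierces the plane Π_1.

A direction vector for g is Q_2 − Q_1 = (0, 5, 0).
Π_1: n_1·r = n_1·P_1 gives 4x + 5y = -40.
Substitute r = (0, -3, -2) + t(0, 5, 0) into the plane: -15 + 25t = -40, so t = -1.
Intersection: (0, -3, -2) + (-1)·(0, 5, 0) = (0, -8, -2).

(0, -8, -2)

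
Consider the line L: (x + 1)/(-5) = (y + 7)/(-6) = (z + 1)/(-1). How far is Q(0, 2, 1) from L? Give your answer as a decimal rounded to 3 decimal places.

5.097

L has direction (-5, -6, -1) through (-1, -7, -1).
Taking (-1, -7, -1) on L with direction v = (-5, -6, -1): w = Q − (-1, -7, -1) = (1, 9, 2), and w × v = (3, -9, 39).
Distance = |w × v| / |v| = √1611 / √62 ≈ 5.097.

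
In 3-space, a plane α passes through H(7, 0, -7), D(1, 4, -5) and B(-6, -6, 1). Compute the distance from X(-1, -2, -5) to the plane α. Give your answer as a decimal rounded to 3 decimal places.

2.182

HD = (-6, 4, 2), HB = (-13, -6, 8); a normal to α is HD × HB = (44, 22, 88).
Using H: α has equation 44x + 22y + 88z = -308.
n·X − d = (44)·(-1) + (22)·(-2) + (88)·(-5) − (-308) = -220; |n| = √10164.
Distance = |-220| / √10164 = 220/√10164 ≈ 2.182.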